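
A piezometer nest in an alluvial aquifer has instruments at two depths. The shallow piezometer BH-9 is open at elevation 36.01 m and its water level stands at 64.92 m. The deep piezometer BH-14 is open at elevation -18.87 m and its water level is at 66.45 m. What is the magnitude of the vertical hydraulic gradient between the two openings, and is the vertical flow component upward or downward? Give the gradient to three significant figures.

Total head at BH-9: h = 64.92 m (water level in the standpipe).
Total head at BH-14: h = 66.45 m.
Δh = h(BH-9) − h(BH-14) = 64.92 − 66.45 = -1.53 m.
Vertical separation Δz = 36.01 − (-18.87) = 54.88 m.
|i_v| = |Δh| / Δz = 1.53 / 54.88 = 0.0279.
Head is higher in the deep piezometer, so vertical flow is upward (discharge condition).

|i_v| ≈ 0.0279; vertical flow is upward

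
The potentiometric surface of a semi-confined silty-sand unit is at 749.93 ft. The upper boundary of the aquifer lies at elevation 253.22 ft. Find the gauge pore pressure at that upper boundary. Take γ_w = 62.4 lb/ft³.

Pressure head at the aquifer top: ψ = h − z = 749.93 − 253.22 = 496.71 ft.
P = γψ/144 = 62.4 × 496.71 / 144 = 215 psi.

P ≈ 215 psi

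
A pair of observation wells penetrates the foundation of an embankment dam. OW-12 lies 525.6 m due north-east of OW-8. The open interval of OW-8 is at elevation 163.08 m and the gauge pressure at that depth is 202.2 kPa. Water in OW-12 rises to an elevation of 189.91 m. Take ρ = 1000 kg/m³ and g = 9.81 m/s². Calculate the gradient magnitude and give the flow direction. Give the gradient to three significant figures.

Pressure head at OW-8: ψ = P/(ρg) = 202.2×1000 / (1000 × 9.81) = 20.61 m.
Total head at OW-8: h = z + ψ = 163.08 + 20.61 = 183.69 m.
Total head at OW-12: h = 189.91 m (water level in the piezometer is the total head).
Head difference: h(OW-8) − h(OW-12) = 183.69 − 189.91 = -6.22 m.
Hydraulic gradient: i = |Δh| / L = 6.22 / 525.6 = 0.0118.
Flow is from higher to lower head: from OW-12 toward OW-8, i.e. toward the south-west.

i ≈ 0.0118; groundwater flows toward the south-west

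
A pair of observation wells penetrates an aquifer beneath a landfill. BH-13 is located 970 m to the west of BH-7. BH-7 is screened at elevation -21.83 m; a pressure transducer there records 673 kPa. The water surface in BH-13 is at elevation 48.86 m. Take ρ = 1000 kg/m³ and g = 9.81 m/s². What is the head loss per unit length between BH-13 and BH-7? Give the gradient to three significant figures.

i ≈ 0.00215 m/m

Pressure head at BH-7: ψ = P/(ρg) = 673×1000 / (1000 × 9.81) = 68.60 m.
Total head at BH-7: h = z + ψ = -21.83 + 68.60 = 46.77 m.
Total head at BH-13: h = 48.86 m (water level in the piezometer is the total head).
Head difference: h(BH-7) − h(BH-13) = 46.77 − 48.86 = -2.09 m.
Hydraulic gradient: i = |Δh| / L = 2.09 / 970 = 0.00215.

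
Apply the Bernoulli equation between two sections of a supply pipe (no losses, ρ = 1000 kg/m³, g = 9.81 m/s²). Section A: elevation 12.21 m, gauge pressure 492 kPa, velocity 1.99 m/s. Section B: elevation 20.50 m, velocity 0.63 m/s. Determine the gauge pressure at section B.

Pressure head at A: ψ₁ = P₁/(ρg) = 492×1000 / (1000 × 9.81) = 50.15 m.
Velocity heads: v₁²/2g = 1.99²/19.62 = 0.202 m; v₂²/2g = 0.63²/19.62 = 0.020 m.
Total head H = z₁ + ψ₁ + v₁²/2g = 12.21 + 50.15 + 0.202 = 62.56 m.
ψ₂ = H − z₂ − v₂²/2g = 62.56 − 20.50 − 0.020 = 42.04 m.
P₂ = ρgψ₂ = 1000 × 9.81 × 42.04 ≈ 412 kPa.

P₂ ≈ 412 kPa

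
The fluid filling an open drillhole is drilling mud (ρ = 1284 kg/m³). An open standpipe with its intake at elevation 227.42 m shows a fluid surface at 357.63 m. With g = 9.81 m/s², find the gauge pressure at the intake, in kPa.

Pressure head ψ = h − z = 357.63 − 227.42 = 130.21 m.
P = ρgψ = 1284 × 9.81 × 130.21 = 1640130 Pa ≈ 1640 kPa.

P ≈ 1640 kPa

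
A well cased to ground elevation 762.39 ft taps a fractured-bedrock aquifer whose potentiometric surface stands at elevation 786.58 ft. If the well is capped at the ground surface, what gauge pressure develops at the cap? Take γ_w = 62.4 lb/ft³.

P ≈ 10.5 psi

Head above the cap: Δh = 786.58 − 762.39 = 24.19 ft.
P = γΔh/144 = 62.4 × 24.19 / 144 = 10.5 psi.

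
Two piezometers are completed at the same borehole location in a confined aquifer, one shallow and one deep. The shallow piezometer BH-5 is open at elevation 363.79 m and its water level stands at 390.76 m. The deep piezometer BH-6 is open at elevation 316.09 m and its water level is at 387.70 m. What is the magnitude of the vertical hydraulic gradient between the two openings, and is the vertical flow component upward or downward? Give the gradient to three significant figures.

Total head at BH-5: h = 390.76 m (water level in the standpipe).
Total head at BH-6: h = 387.70 m.
Δh = h(BH-5) − h(BH-6) = 390.76 − 387.70 = 3.06 m.
Vertical separation Δz = 363.79 − 316.09 = 47.70 m.
|i_v| = |Δh| / Δz = 3.06 / 47.70 = 0.0642.
Head is higher in the shallow piezometer, so vertical flow is downward (recharge condition).

|i_v| ≈ 0.0642; vertical flow is downward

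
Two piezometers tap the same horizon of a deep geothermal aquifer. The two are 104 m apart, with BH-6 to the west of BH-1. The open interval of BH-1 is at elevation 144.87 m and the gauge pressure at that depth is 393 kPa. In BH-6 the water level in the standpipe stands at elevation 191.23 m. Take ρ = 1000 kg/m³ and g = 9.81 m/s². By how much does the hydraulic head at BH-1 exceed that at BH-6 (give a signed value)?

Pressure head at BH-1: ψ = P/(ρg) = 393×1000 / (1000 × 9.81) = 40.06 m.
Total head at BH-1: h = z + ψ = 144.87 + 40.06 = 184.93 m.
Total head at BH-6: h = 191.23 m (water level in the piezometer is the total head).
Head difference: h(BH-1) − h(BH-6) = 184.93 − 191.23 = -6.30 m.

Δh ≈ -6.30 m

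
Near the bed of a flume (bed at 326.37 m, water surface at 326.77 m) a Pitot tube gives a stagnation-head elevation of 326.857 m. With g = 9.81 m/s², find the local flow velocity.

Near the bed, under hydrostatic conditions, the piezometric head (z + ψ) equals the free-surface elevation, 326.77 m.
Velocity head = total − piezometric = 326.857 − 326.77 = 0.087 m.
v = √(2g·h_v) = √(2 × 9.81 × 0.087) = 1.31 m/s.

v ≈ 1.31 m/s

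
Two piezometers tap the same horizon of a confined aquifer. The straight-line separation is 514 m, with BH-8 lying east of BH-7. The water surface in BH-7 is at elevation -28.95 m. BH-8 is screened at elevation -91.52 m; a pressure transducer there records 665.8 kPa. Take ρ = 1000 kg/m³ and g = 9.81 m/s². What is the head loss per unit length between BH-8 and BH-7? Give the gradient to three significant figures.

Total head at BH-7: h = -28.95 m (water level in the piezometer is the total head).
Pressure head at BH-8: ψ = P/(ρg) = 665.8×1000 / (1000 × 9.81) = 67.87 m.
Total head at BH-8: h = z + ψ = -91.52 + 67.87 = -23.65 m.
Head difference: h(BH-7) − h(BH-8) = -28.95 − (-23.65) = -5.30 m.
Hydraulic gradient: i = |Δh| / L = 5.30 / 514 = 0.0103.

i ≈ 0.0103 m/m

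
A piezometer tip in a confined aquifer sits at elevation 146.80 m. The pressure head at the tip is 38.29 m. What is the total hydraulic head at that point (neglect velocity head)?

h ≈ 185.09 m

h = z + ψ = 146.80 + 38.29 = 185.09 m.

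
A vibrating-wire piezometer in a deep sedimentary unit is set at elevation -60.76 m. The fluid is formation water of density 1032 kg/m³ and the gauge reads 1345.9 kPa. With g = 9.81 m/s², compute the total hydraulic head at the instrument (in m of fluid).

ψ = P/(ρg) = 1345.9×1000 / (1032 × 9.81) = 132.94 m.
h = z + ψ = -60.76 + 132.94 = 72.18 m.

h ≈ 72.18 m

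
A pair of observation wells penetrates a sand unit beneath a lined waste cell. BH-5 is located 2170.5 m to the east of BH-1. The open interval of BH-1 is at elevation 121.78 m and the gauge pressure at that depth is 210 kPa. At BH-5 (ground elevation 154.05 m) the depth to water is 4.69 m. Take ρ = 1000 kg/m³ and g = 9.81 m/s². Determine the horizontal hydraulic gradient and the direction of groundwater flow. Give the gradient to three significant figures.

Pressure head at BH-1: ψ = P/(ρg) = 210×1000 / (1000 × 9.81) = 21.41 m.
Total head at BH-1: h = z + ψ = 121.78 + 21.41 = 143.19 m.
Total head at BH-5: h = 154.05 − 4.69 = 149.36 m.
Head difference: h(BH-1) − h(BH-5) = 143.19 − 149.36 = -6.17 m.
Hydraulic gradient: i = |Δh| / L = 6.17 / 2170.5 = 0.00284.
Flow is from higher to lower head: from BH-5 toward BH-1, i.e. toward the west.

i ≈ 0.00284; groundwater flows toward the west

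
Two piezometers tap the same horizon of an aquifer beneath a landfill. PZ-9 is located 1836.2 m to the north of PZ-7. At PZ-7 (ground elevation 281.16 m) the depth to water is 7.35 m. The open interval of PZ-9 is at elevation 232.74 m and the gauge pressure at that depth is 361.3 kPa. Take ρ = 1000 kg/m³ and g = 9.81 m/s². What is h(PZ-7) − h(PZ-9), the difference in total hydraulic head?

Δh ≈ 4.24 m

Total head at PZ-7: h = 281.16 − 7.35 = 273.81 m.
Pressure head at PZ-9: ψ = P/(ρg) = 361.3×1000 / (1000 × 9.81) = 36.83 m.
Total head at PZ-9: h = z + ψ = 232.74 + 36.83 = 269.57 m.
Head difference: h(PZ-7) − h(PZ-9) = 273.81 − 269.57 = 4.24 m.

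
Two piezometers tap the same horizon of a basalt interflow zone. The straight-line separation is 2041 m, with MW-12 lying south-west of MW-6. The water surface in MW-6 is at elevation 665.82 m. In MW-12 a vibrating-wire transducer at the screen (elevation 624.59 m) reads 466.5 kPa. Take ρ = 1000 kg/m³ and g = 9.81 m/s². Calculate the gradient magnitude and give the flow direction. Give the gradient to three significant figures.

Total head at MW-6: h = 665.82 m (water level in the piezometer is the total head).
Pressure head at MW-12: ψ = P/(ρg) = 466.5×1000 / (1000 × 9.81) = 47.55 m.
Total head at MW-12: h = z + ψ = 624.59 + 47.55 = 672.14 m.
Head difference: h(MW-6) − h(MW-12) = 665.82 − 672.14 = -6.32 m.
Hydraulic gradient: i = |Δh| / L = 6.32 / 2041 = 0.00310.
Flow is from higher to lower head: from MW-12 toward MW-6, i.e. toward the north-east.

i ≈ 0.00310; groundwater flows toward the north-east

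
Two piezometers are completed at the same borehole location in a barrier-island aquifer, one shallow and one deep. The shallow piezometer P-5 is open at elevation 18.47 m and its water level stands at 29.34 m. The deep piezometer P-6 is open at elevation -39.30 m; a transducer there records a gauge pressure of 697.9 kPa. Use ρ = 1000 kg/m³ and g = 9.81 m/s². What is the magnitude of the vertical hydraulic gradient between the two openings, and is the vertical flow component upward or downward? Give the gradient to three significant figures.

|i_v| ≈ 0.0433; vertical flow is upward

Total head at P-5: h = 29.34 m (water level in the standpipe).
Pressure head at P-6: ψ = P/(ρg) = 697.9×1000 / (1000 × 9.81) = 71.14 m.
Total head at P-6: h = z + ψ = -39.30 + 71.14 = 31.84 m.
Δh = h(P-5) − h(P-6) = 29.34 − 31.84 = -2.50 m.
Vertical separation Δz = 18.47 − (-39.30) = 57.77 m.
|i_v| = |Δh| / Δz = 2.50 / 57.77 = 0.0433.
Head is higher in the deep piezometer, so vertical flow is upward (discharge condition).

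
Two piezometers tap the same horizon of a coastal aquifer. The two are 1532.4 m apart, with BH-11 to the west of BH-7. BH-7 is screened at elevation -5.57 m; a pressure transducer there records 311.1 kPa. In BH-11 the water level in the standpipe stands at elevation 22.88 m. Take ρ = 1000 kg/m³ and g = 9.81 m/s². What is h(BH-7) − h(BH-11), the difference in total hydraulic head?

Pressure head at BH-7: ψ = P/(ρg) = 311.1×1000 / (1000 × 9.81) = 31.71 m.
Total head at BH-7: h = z + ψ = -5.57 + 31.71 = 26.14 m.
Total head at BH-11: h = 22.88 m (water level in the piezometer is the total head).
Head difference: h(BH-7) − h(BH-11) = 26.14 − 22.88 = 3.26 m.

Δh ≈ 3.26 m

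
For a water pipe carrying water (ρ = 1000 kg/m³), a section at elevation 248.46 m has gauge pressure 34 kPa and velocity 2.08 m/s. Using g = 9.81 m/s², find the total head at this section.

Pressure head ψ = P/(ρg) = 34×1000 / (1000 × 9.81) = 3.47 m.
Velocity head = v²/(2g) = 2.08² / (2 × 9.81) = 0.221 m.
h = z + ψ + v²/(2g) = 248.46 + 3.47 + 0.221 = 252.15 m.

h ≈ 252.15 m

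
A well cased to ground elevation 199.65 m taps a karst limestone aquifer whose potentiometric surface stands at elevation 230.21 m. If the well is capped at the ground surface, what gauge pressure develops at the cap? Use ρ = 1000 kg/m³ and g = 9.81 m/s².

Head above the cap: Δh = 230.21 − 199.65 = 30.56 m.
P = ρgΔh = 1000 × 9.81 × 30.56 = 299794 Pa ≈ 300 kPa.

P ≈ 300 kPa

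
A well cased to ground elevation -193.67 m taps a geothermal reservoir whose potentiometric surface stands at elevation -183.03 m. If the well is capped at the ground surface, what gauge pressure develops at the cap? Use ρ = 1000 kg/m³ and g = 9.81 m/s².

Head above the cap: Δh = -183.03 − (-193.67) = 10.64 m.
P = ρgΔh = 1000 × 9.81 × 10.64 = 104378 Pa ≈ 104 kPa.

P ≈ 104 kPa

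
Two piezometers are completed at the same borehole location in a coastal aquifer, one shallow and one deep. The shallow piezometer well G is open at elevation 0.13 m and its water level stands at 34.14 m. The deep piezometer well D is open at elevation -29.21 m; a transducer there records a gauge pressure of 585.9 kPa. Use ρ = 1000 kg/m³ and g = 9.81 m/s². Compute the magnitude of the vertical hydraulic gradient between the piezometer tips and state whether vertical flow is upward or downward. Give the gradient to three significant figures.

|i_v| ≈ 0.124; vertical flow is downward

Total head at well G: h = 34.14 m (water level in the standpipe).
Pressure head at well D: ψ = P/(ρg) = 585.9×1000 / (1000 × 9.81) = 59.72 m.
Total head at well D: h = z + ψ = -29.21 + 59.72 = 30.51 m.
Δh = h(well G) − h(well D) = 34.14 − 30.51 = 3.63 m.
Vertical separation Δz = 0.13 − (-29.21) = 29.34 m.
|i_v| = |Δh| / Δz = 3.63 / 29.34 = 0.124.
Head is higher in the shallow piezometer, so vertical flow is downward (recharge condition).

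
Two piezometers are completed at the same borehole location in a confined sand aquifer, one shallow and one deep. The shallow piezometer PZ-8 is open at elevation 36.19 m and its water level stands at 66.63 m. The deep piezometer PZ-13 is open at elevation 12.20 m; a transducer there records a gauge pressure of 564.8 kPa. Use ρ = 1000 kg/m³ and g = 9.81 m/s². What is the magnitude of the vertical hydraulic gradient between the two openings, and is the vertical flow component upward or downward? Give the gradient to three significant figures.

|i_v| ≈ 0.131; vertical flow is upward

Total head at PZ-8: h = 66.63 m (water level in the standpipe).
Pressure head at PZ-13: ψ = P/(ρg) = 564.8×1000 / (1000 × 9.81) = 57.57 m.
Total head at PZ-13: h = z + ψ = 12.20 + 57.57 = 69.77 m.
Δh = h(PZ-8) − h(PZ-13) = 66.63 − 69.77 = -3.14 m.
Vertical separation Δz = 36.19 − 12.20 = 23.99 m.
|i_v| = |Δh| / Δz = 3.14 / 23.99 = 0.131.
Head is higher in the deep piezometer, so vertical flow is upward (discharge condition).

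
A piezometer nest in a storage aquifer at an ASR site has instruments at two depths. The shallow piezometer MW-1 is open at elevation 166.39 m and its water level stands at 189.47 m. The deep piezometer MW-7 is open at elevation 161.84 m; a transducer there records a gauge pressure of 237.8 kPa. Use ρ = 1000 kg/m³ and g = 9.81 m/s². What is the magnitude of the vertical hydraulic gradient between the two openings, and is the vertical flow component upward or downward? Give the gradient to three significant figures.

Total head at MW-1: h = 189.47 m (water level in the standpipe).
Pressure head at MW-7: ψ = P/(ρg) = 237.8×1000 / (1000 × 9.81) = 24.24 m.
Total head at MW-7: h = z + ψ = 161.84 + 24.24 = 186.08 m.
Δh = h(MW-1) − h(MW-7) = 189.47 − 186.08 = 3.39 m.
Vertical separation Δz = 166.39 − 161.84 = 4.55 m.
|i_v| = |Δh| / Δz = 3.39 / 4.55 = 0.745.
Head is higher in the shallow piezometer, so vertical flow is downward (recharge condition).

|i_v| ≈ 0.745; vertical flow is downward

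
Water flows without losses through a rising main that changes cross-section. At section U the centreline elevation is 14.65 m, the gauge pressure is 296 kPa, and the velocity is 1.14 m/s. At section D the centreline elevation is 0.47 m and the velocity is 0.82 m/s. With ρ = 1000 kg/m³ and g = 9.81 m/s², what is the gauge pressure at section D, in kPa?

P₂ ≈ 435 kPa

Pressure head at U: ψ₁ = P₁/(ρg) = 296×1000 / (1000 × 9.81) = 30.17 m.
Velocity heads: v₁²/2g = 1.14²/19.62 = 0.066 m; v₂²/2g = 0.82²/19.62 = 0.034 m.
Total head H = z₁ + ψ₁ + v₁²/2g = 14.65 + 30.17 + 0.066 = 44.89 m.
ψ₂ = H − z₂ − v₂²/2g = 44.89 − 0.47 − 0.034 = 44.39 m.
P₂ = ρgψ₂ = 1000 × 9.81 × 44.39 ≈ 435 kPa.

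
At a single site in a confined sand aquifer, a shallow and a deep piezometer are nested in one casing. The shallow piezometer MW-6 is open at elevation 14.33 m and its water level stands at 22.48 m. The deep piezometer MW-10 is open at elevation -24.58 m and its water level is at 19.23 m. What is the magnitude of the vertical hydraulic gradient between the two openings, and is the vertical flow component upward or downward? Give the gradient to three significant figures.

|i_v| ≈ 0.0835; vertical flow is downward

Total head at MW-6: h = 22.48 m (water level in the standpipe).
Total head at MW-10: h = 19.23 m.
Δh = h(MW-6) − h(MW-10) = 22.48 − 19.23 = 3.25 m.
Vertical separation Δz = 14.33 − (-24.58) = 38.91 m.
|i_v| = |Δh| / Δz = 3.25 / 38.91 = 0.0835.
Head is higher in the shallow piezometer, so vertical flow is downward (recharge condition).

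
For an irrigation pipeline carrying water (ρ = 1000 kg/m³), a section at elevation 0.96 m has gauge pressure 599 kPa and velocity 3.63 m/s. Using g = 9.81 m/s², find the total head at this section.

Pressure head ψ = P/(ρg) = 599×1000 / (1000 × 9.81) = 61.06 m.
Velocity head = v²/(2g) = 3.63² / (2 × 9.81) = 0.672 m.
h = z + ψ + v²/(2g) = 0.96 + 61.06 + 0.672 = 62.69 m.

h ≈ 62.69 m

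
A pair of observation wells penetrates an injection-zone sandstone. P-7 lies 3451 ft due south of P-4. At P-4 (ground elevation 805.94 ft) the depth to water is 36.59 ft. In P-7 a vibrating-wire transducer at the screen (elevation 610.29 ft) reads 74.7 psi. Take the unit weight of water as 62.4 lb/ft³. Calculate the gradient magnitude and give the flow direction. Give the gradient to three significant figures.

i ≈ 0.00386; groundwater flows toward the north

Total head at P-4: h = 805.94 − 36.59 = 769.35 ft.
Pressure head at P-7: ψ = 144·P/γ = 144 × 74.7 / 62.4 = 172.38 ft.
Total head at P-7: h = z + ψ = 610.29 + 172.38 = 782.67 ft.
Head difference: h(P-4) − h(P-7) = 769.35 − 782.67 = -13.32 ft.
Hydraulic gradient: i = |Δh| / L = 13.32 / 3451 = 0.00386.
Flow is from higher to lower head: from P-7 toward P-4, i.e. toward the north.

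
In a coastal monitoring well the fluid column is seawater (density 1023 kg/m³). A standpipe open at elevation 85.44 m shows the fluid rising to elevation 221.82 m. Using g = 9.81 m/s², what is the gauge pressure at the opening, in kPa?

P ≈ 1370 kPa

Pressure head ψ = h − z = 221.82 − 85.44 = 136.38 m.
P = ρgψ = 1023 × 9.81 × 136.38 = 1368659 Pa ≈ 1370 kPa.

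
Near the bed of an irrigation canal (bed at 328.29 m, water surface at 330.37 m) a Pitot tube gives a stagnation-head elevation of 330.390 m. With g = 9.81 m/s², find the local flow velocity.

v ≈ 0.626 m/s

Near the bed, under hydrostatic conditions, the piezometric head (z + ψ) equals the free-surface elevation, 330.37 m.
Velocity head = total − piezometric = 330.390 − 330.37 = 0.020 m.
v = √(2g·h_v) = √(2 × 9.81 × 0.020) = 0.626 m/s.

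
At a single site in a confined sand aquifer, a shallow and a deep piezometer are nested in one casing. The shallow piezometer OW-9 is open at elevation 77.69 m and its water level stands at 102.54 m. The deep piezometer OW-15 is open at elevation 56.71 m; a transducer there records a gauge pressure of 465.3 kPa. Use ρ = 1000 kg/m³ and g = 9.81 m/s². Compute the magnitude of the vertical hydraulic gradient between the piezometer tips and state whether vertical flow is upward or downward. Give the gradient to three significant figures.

|i_v| ≈ 0.0763; vertical flow is upward

Total head at OW-9: h = 102.54 m (water level in the standpipe).
Pressure head at OW-15: ψ = P/(ρg) = 465.3×1000 / (1000 × 9.81) = 47.43 m.
Total head at OW-15: h = z + ψ = 56.71 + 47.43 = 104.14 m.
Δh = h(OW-9) − h(OW-15) = 102.54 − 104.14 = -1.60 m.
Vertical separation Δz = 77.69 − 56.71 = 20.98 m.
|i_v| = |Δh| / Δz = 1.60 / 20.98 = 0.0763.
Head is higher in the deep piezometer, so vertical flow is upward (discharge condition).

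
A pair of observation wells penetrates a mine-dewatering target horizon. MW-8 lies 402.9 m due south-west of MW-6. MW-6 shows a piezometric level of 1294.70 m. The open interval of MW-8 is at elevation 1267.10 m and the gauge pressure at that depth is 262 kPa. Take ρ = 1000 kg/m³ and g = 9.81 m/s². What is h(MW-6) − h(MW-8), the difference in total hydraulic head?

Total head at MW-6: h = 1294.70 m (water level in the piezometer is the total head).
Pressure head at MW-8: ψ = P/(ρg) = 262×1000 / (1000 × 9.81) = 26.71 m.
Total head at MW-8: h = z + ψ = 1267.10 + 26.71 = 1293.81 m.
Head difference: h(MW-6) − h(MW-8) = 1294.70 − 1293.81 = 0.89 m.

Δh ≈ 0.89 m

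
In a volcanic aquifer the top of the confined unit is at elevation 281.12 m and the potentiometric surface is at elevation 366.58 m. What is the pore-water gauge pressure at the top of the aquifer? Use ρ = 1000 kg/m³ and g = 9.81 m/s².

P ≈ 838 kPa

Pressure head at the aquifer top: ψ = h − z = 366.58 − 281.12 = 85.46 m.
P = ρgψ = 1000 × 9.81 × 85.46 = 838363 Pa ≈ 838 kPa.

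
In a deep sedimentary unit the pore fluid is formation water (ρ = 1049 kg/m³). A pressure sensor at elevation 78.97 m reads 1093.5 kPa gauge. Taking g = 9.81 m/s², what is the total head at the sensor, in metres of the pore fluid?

ψ = P/(ρg) = 1093.5×1000 / (1049 × 9.81) = 106.26 m.
h = z + ψ = 78.97 + 106.26 = 185.23 m.

h ≈ 185.23 m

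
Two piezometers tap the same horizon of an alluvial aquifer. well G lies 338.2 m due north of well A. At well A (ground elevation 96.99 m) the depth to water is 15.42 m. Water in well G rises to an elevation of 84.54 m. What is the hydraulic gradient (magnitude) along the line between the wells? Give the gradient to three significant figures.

i ≈ 0.00878

Total head at well A: h = 96.99 − 15.42 = 81.57 m.
Total head at well G: h = 84.54 m (water level in the piezometer is the total head).
Head difference: h(well A) − h(well G) = 81.57 − 84.54 = -2.97 m.
Hydraulic gradient: i = |Δh| / L = 2.97 / 338.2 = 0.00878.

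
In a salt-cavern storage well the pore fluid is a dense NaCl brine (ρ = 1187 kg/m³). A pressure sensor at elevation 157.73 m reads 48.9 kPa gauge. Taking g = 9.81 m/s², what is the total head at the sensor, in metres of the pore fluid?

h ≈ 161.93 m

ψ = P/(ρg) = 48.9×1000 / (1187 × 9.81) = 4.20 m.
h = z + ψ = 157.73 + 4.20 = 161.93 m.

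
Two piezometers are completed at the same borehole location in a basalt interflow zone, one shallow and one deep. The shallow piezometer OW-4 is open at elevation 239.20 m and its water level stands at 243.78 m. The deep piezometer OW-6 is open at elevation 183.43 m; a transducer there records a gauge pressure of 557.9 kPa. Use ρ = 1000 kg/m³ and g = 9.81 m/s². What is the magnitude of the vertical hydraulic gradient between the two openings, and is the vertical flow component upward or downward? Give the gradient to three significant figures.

Total head at OW-4: h = 243.78 m (water level in the standpipe).
Pressure head at OW-6: ψ = P/(ρg) = 557.9×1000 / (1000 × 9.81) = 56.87 m.
Total head at OW-6: h = z + ψ = 183.43 + 56.87 = 240.30 m.
Δh = h(OW-4) − h(OW-6) = 243.78 − 240.30 = 3.48 m.
Vertical separation Δz = 239.20 − 183.43 = 55.77 m.
|i_v| = |Δh| / Δz = 3.48 / 55.77 = 0.0624.
Head is higher in the shallow piezometer, so vertical flow is downward (recharge condition).

|i_v| ≈ 0.0624; vertical flow is downward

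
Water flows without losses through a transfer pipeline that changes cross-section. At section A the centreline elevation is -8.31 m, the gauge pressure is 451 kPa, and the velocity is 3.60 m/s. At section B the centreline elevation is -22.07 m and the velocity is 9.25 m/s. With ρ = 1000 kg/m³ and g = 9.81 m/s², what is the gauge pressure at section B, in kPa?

Pressure head at A: ψ₁ = P₁/(ρg) = 451×1000 / (1000 × 9.81) = 45.97 m.
Velocity heads: v₁²/2g = 3.60²/19.62 = 0.661 m; v₂²/2g = 9.25²/19.62 = 4.361 m.
Total head H = z₁ + ψ₁ + v₁²/2g = -8.31 + 45.97 + 0.661 = 38.32 m.
ψ₂ = H − z₂ − v₂²/2g = 38.32 − (-22.07) − 4.361 = 56.03 m.
P₂ = ρgψ₂ = 1000 × 9.81 × 56.03 ≈ 550 kPa.

P₂ ≈ 550 kPa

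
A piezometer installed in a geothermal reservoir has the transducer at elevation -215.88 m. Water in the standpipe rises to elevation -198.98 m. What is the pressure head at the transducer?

Total head h = -198.98 m (the water-surface elevation in the piezometer).
Pressure head ψ = h − z = -198.98 − (-215.88) = 16.90 m.

ψ ≈ 16.90 m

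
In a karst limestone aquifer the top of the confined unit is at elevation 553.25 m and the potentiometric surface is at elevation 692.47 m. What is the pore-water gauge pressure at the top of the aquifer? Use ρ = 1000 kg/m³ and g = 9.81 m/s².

Pressure head at the aquifer top: ψ = h − z = 692.47 − 553.25 = 139.22 m.
P = ρgψ = 1000 × 9.81 × 139.22 = 1365748 Pa ≈ 1370 kPa.

P ≈ 1370 kPa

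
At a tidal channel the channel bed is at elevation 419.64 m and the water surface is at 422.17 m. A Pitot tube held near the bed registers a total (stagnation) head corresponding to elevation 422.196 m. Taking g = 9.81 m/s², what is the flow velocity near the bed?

Near the bed, under hydrostatic conditions, the piezometric head (z + ψ) equals the free-surface elevation, 422.17 m.
Velocity head = total − piezometric = 422.196 − 422.17 = 0.026 m.
v = √(2g·h_v) = √(2 × 9.81 × 0.026) = 0.714 m/s.

v ≈ 0.714 m/s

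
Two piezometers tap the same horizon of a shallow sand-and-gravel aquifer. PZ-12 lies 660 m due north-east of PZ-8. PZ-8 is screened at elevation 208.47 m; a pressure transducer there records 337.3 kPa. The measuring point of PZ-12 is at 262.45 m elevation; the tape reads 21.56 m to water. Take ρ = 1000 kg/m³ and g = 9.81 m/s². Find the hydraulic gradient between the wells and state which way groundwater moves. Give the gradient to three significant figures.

i ≈ 0.00297; groundwater flows toward the north-east

Pressure head at PZ-8: ψ = P/(ρg) = 337.3×1000 / (1000 × 9.81) = 34.38 m.
Total head at PZ-8: h = z + ψ = 208.47 + 34.38 = 242.85 m.
Total head at PZ-12: h = 262.45 − 21.56 = 240.89 m.
Head difference: h(PZ-8) − h(PZ-12) = 242.85 − 240.89 = 1.96 m.
Hydraulic gradient: i = |Δh| / L = 1.96 / 660 = 0.00297.
Flow is from higher to lower head: from PZ-8 toward PZ-12, i.e. toward the north-east.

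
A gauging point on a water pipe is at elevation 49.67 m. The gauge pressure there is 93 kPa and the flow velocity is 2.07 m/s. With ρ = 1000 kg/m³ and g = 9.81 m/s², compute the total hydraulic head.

h ≈ 59.37 m

Pressure head ψ = P/(ρg) = 93×1000 / (1000 × 9.81) = 9.48 m.
Velocity head = v²/(2g) = 2.07² / (2 × 9.81) = 0.218 m.
h = z + ψ + v²/(2g) = 49.67 + 9.48 + 0.218 = 59.37 m.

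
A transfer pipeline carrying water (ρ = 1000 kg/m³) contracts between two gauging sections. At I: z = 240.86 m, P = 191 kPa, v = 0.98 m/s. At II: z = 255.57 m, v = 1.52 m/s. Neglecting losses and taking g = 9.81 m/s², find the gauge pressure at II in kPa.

Pressure head at I: ψ₁ = P₁/(ρg) = 191×1000 / (1000 × 9.81) = 19.47 m.
Velocity heads: v₁²/2g = 0.98²/19.62 = 0.049 m; v₂²/2g = 1.52²/19.62 = 0.118 m.
Total head H = z₁ + ψ₁ + v₁²/2g = 240.86 + 19.47 + 0.049 = 260.38 m.
ψ₂ = H − z₂ − v₂²/2g = 260.38 − 255.57 − 0.118 = 4.69 m.
P₂ = ρgψ₂ = 1000 × 9.81 × 4.69 ≈ 46.0 kPa.

P₂ ≈ 46.0 kPa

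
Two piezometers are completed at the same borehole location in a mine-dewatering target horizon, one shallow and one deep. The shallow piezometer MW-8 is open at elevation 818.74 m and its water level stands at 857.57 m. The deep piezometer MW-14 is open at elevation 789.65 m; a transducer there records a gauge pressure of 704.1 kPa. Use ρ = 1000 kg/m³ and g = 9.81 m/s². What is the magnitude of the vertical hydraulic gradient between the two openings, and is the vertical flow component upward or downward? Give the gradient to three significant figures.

|i_v| ≈ 0.132; vertical flow is upward

Total head at MW-8: h = 857.57 m (water level in the standpipe).
Pressure head at MW-14: ψ = P/(ρg) = 704.1×1000 / (1000 × 9.81) = 71.77 m.
Total head at MW-14: h = z + ψ = 789.65 + 71.77 = 861.42 m.
Δh = h(MW-8) − h(MW-14) = 857.57 − 861.42 = -3.85 m.
Vertical separation Δz = 818.74 − 789.65 = 29.09 m.
|i_v| = |Δh| / Δz = 3.85 / 29.09 = 0.132.
Head is higher in the deep piezometer, so vertical flow is upward (discharge condition).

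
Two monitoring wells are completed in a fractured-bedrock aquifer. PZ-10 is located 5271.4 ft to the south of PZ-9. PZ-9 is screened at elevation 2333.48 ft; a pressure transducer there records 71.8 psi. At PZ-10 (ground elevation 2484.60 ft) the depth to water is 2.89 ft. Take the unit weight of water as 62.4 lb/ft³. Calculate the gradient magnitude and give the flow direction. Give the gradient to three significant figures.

Pressure head at PZ-9: ψ = 144·P/γ = 144 × 71.8 / 62.4 = 165.69 ft.
Total head at PZ-9: h = z + ψ = 2333.48 + 165.69 = 2499.17 ft.
Total head at PZ-10: h = 2484.60 − 2.89 = 2481.71 ft.
Head difference: h(PZ-9) − h(PZ-10) = 2499.17 − 2481.71 = 17.46 ft.
Hydraulic gradient: i = |Δh| / L = 17.46 / 5271.4 = 0.00331.
Flow is from higher to lower head: from PZ-9 toward PZ-10, i.e. toward the south.

i ≈ 0.00331; groundwater flows toward the south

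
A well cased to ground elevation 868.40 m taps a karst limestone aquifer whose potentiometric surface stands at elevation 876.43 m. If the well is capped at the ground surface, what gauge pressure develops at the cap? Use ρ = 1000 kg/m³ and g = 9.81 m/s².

P ≈ 78.8 kPa

Head above the cap: Δh = 876.43 − 868.40 = 8.03 m.
P = ρgΔh = 1000 × 9.81 × 8.03 = 78774 Pa ≈ 78.8 kPa.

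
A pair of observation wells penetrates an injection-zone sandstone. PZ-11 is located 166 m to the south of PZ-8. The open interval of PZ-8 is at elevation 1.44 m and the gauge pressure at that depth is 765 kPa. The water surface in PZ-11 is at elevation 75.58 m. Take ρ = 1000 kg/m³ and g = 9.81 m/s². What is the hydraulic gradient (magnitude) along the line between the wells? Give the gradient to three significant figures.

Pressure head at PZ-8: ψ = P/(ρg) = 765×1000 / (1000 × 9.81) = 77.98 m.
Total head at PZ-8: h = z + ψ = 1.44 + 77.98 = 79.42 m.
Total head at PZ-11: h = 75.58 m (water level in the piezometer is the total head).
Head difference: h(PZ-8) − h(PZ-11) = 79.42 − 75.58 = 3.84 m.
Hydraulic gradient: i = |Δh| / L = 3.84 / 166 = 0.0231.

i ≈ 0.0231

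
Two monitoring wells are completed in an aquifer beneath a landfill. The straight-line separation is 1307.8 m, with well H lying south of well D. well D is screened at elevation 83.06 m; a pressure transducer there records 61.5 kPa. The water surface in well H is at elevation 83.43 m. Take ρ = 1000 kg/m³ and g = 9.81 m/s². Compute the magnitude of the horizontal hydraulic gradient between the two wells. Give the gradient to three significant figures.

i ≈ 0.00451

Pressure head at well D: ψ = P/(ρg) = 61.5×1000 / (1000 × 9.81) = 6.27 m.
Total head at well D: h = z + ψ = 83.06 + 6.27 = 89.33 m.
Total head at well H: h = 83.43 m (water level in the piezometer is the total head).
Head difference: h(well D) − h(well H) = 89.33 − 83.43 = 5.90 m.
Hydraulic gradient: i = |Δh| / L = 5.90 / 1307.8 = 0.00451.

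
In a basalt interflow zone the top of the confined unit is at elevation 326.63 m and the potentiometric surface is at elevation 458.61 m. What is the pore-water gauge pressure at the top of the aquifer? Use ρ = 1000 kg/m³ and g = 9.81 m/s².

P ≈ 1290 kPa

Pressure head at the aquifer top: ψ = h − z = 458.61 − 326.63 = 131.98 m.
P = ρgψ = 1000 × 9.81 × 131.98 = 1294724 Pa ≈ 1290 kPa.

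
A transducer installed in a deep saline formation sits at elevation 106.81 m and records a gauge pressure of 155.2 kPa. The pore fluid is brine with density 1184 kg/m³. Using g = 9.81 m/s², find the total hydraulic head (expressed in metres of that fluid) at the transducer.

h ≈ 120.17 m

ψ = P/(ρg) = 155.2×1000 / (1184 × 9.81) = 13.36 m.
h = z + ψ = 106.81 + 13.36 = 120.17 m.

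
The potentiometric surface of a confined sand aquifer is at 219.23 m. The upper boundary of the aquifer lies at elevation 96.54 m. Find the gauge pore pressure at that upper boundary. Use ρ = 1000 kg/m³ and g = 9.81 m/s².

Pressure head at the aquifer top: ψ = h − z = 219.23 − 96.54 = 122.69 m.
P = ρgψ = 1000 × 9.81 × 122.69 = 1203589 Pa ≈ 1200 kPa.

P ≈ 1200 kPa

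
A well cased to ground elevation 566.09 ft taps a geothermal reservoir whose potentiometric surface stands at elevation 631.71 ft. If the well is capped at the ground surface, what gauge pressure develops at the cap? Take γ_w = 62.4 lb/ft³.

Head above the cap: Δh = 631.71 − 566.09 = 65.62 ft.
P = γΔh/144 = 62.4 × 65.62 / 144 = 28.4 psi.

P ≈ 28.4 psi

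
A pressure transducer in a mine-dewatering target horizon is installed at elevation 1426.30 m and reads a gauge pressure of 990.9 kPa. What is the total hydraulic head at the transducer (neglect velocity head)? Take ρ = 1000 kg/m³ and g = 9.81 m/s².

ψ = P/(ρg) = 990.9×1000 / (1000 × 9.81) = 101.01 m.
h = z + ψ = 1426.30 + 101.01 = 1527.31 m.

h ≈ 1527.31 m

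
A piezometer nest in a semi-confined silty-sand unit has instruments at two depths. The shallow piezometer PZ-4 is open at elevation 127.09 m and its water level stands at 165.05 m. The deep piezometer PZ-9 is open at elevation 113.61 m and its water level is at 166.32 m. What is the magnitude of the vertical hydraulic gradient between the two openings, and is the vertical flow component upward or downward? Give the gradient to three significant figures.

Total head at PZ-4: h = 165.05 m (water level in the standpipe).
Total head at PZ-9: h = 166.32 m.
Δh = h(PZ-4) − h(PZ-9) = 165.05 − 166.32 = -1.27 m.
Vertical separation Δz = 127.09 − 113.61 = 13.48 m.
|i_v| = |Δh| / Δz = 1.27 / 13.48 = 0.0942.
Head is higher in the deep piezometer, so vertical flow is upward (discharge condition).

|i_v| ≈ 0.0942; vertical flow is upward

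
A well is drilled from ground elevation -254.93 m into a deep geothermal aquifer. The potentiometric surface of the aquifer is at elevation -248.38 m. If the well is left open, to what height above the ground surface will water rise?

Water rises to the potentiometric surface, so the rise above ground = -248.38 − (-254.93) = 6.55 m.

≈ 6.55 m above ground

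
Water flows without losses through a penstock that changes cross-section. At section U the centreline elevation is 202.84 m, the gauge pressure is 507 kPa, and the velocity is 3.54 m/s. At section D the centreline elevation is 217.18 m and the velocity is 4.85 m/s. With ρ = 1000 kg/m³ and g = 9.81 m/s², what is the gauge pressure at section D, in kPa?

P₂ ≈ 361 kPa

Pressure head at U: ψ₁ = P₁/(ρg) = 507×1000 / (1000 × 9.81) = 51.68 m.
Velocity heads: v₁²/2g = 3.54²/19.62 = 0.639 m; v₂²/2g = 4.85²/19.62 = 1.199 m.
Total head H = z₁ + ψ₁ + v₁²/2g = 202.84 + 51.68 + 0.639 = 255.16 m.
ψ₂ = H − z₂ − v₂²/2g = 255.16 − 217.18 − 1.199 = 36.78 m.
P₂ = ρgψ₂ = 1000 × 9.81 × 36.78 ≈ 361 kPa.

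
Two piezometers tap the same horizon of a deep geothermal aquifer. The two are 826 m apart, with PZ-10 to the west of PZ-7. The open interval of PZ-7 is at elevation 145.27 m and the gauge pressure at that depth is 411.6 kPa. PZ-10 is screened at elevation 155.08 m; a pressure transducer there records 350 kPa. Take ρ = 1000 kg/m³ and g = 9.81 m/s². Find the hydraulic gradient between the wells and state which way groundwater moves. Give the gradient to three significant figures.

i ≈ 0.00427; groundwater flows toward the east

Pressure head at PZ-7: ψ = P/(ρg) = 411.6×1000 / (1000 × 9.81) = 41.96 m.
Total head at PZ-7: h = z + ψ = 145.27 + 41.96 = 187.23 m.
Pressure head at PZ-10: ψ = P/(ρg) = 350×1000 / (1000 × 9.81) = 35.68 m.
Total head at PZ-10: h = z + ψ = 155.08 + 35.68 = 190.76 m.
Head difference: h(PZ-7) − h(PZ-10) = 187.23 − 190.76 = -3.53 m.
Hydraulic gradient: i = |Δh| / L = 3.53 / 826 = 0.00427.
Flow is from higher to lower head: from PZ-10 toward PZ-7, i.e. toward the east.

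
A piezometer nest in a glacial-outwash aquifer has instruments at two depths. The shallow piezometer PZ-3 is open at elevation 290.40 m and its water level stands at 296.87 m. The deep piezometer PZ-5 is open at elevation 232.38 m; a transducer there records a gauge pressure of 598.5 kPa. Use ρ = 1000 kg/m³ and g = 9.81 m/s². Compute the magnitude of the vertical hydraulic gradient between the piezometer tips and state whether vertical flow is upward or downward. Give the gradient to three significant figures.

|i_v| ≈ 0.0600; vertical flow is downward

Total head at PZ-3: h = 296.87 m (water level in the standpipe).
Pressure head at PZ-5: ψ = P/(ρg) = 598.5×1000 / (1000 × 9.81) = 61.01 m.
Total head at PZ-5: h = z + ψ = 232.38 + 61.01 = 293.39 m.
Δh = h(PZ-3) − h(PZ-5) = 296.87 − 293.39 = 3.48 m.
Vertical separation Δz = 290.40 − 232.38 = 58.02 m.
|i_v| = |Δh| / Δz = 3.48 / 58.02 = 0.0600.
Head is higher in the shallow piezometer, so vertical flow is downward (recharge condition).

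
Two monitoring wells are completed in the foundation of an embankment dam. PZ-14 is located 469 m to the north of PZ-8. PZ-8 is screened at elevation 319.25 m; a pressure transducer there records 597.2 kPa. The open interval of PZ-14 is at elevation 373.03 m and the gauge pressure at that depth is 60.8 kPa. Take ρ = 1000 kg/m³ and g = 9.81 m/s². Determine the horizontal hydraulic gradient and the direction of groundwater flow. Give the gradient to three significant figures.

i ≈ 0.00192; groundwater flows toward the north

Pressure head at PZ-8: ψ = P/(ρg) = 597.2×1000 / (1000 × 9.81) = 60.88 m.
Total head at PZ-8: h = z + ψ = 319.25 + 60.88 = 380.13 m.
Pressure head at PZ-14: ψ = P/(ρg) = 60.8×1000 / (1000 × 9.81) = 6.20 m.
Total head at PZ-14: h = z + ψ = 373.03 + 6.20 = 379.23 m.
Head difference: h(PZ-8) − h(PZ-14) = 380.13 − 379.23 = 0.90 m.
Hydraulic gradient: i = |Δh| / L = 0.90 / 469 = 0.00192.
Flow is from higher to lower head: from PZ-8 toward PZ-14, i.e. toward the north.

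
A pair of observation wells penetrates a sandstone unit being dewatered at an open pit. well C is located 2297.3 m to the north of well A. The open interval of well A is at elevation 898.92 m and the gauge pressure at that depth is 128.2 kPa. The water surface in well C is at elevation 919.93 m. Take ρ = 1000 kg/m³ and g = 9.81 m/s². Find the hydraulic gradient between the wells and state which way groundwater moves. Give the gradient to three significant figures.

Pressure head at well A: ψ = P/(ρg) = 128.2×1000 / (1000 × 9.81) = 13.07 m.
Total head at well A: h = z + ψ = 898.92 + 13.07 = 911.99 m.
Total head at well C: h = 919.93 m (water level in the piezometer is the total head).
Head difference: h(well A) − h(well C) = 911.99 − 919.93 = -7.94 m.
Hydraulic gradient: i = |Δh| / L = 7.94 / 2297.3 = 0.00346.
Flow is from higher to lower head: from well C toward well A, i.e. toward the south.

i ≈ 0.00346; groundwater flows toward the south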